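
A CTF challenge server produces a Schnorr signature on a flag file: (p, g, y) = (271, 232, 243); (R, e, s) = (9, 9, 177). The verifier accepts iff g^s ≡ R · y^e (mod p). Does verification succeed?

passes

g^s mod p:
232^2 = 53824 ≡ 166
232^4 ≡ 166^2 = 27556 ≡ 185
232^8 ≡ 185^2 = 34225 ≡ 79
232^16 ≡ 79^2 = 6241 ≡ 8
232^32 ≡ 8^2 = 64
232^64 ≡ 64^2 = 4096 ≡ 31
232^128 ≡ 31^2 = 961 ≡ 148
177 = 128 + 32 + 16 + 1, so 232^177 ≡ 148·64·8·232 ≡ 262 (mod 271)
R · y^e mod p:
243^2 = 59049 ≡ 242
243^4 ≡ 242^2 = 58564 ≡ 28
243^8 ≡ 28^2 = 784 ≡ 242
9 = 8 + 1, so 243^9 ≡ 242·243 ≡ 270 (mod 271)
9·270 = 2430 ≡ 262 (mod 271)
262 ≡ 262 (mod 271); signature holds.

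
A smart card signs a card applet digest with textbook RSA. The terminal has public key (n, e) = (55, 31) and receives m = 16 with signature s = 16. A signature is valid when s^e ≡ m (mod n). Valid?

yes

s^2 ≡ 16^2 = 256 ≡ 36
s^4 ≡ 36^2 = 1296 ≡ 31
s^8 ≡ 31^2 = 961 ≡ 26
s^16 ≡ 26^2 = 676 ≡ 16
31 = 16 + 8 + 4 + 2 + 1, so s^31 ≡ 16·26·31·36·16 ≡ 16 (mod 55)
s^31 mod 55 = 16 matches m.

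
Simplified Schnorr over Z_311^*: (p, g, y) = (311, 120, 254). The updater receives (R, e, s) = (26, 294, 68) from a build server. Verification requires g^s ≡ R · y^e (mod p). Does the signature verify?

does not verify

g^s mod p:
120^2 = 14400 ≡ 94
120^4 ≡ 94^2 = 8836 ≡ 128
120^8 ≡ 128^2 = 16384 ≡ 212
120^16 ≡ 212^2 = 44944 ≡ 160
120^32 ≡ 160^2 = 25600 ≡ 98
120^64 ≡ 98^2 = 9604 ≡ 274
68 = 64 + 4, so 120^68 ≡ 274·128 ≡ 240 (mod 311)
R · y^e mod p:
254^2 = 64516 ≡ 139
254^4 ≡ 139^2 = 19321 ≡ 39
254^8 ≡ 39^2 = 1521 ≡ 277
254^16 ≡ 277^2 = 76729 ≡ 223
254^32 ≡ 223^2 = 49729 ≡ 280
254^64 ≡ 280^2 = 78400 ≡ 28
254^128 ≡ 28^2 = 784 ≡ 162
254^256 ≡ 162^2 = 26244 ≡ 120
294 = 256 + 32 + 4 + 2, so 254^294 ≡ 120·280·39·139 ≡ 53 (mod 311)
26·53 = 1378 ≡ 134 (mod 311)
240 ≠ 134; the check fails.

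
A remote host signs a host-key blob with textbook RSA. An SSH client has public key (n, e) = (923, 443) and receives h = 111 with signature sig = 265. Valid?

no

sig^443 mod 923 = 489
The recovered value 489 does not match the digest 111.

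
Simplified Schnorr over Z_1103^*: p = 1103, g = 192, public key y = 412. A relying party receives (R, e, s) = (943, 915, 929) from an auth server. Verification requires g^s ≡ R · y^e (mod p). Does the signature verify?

g^s mod p:
Squares mod 1103: 192^1≡192, 192^2≡465, 192^4≡37, 192^8≡266, 192^16≡164, 192^32≡424, 192^64≡1090, 192^128≡169, 192^256≡986, 192^512≡453
929 = 512 + 256 + 128 + 32 + 1, so 192^929 ≡ 453·986·169·424·192 ≡ 1058 (mod 1103)
R · y^e mod p:
Squares mod 1103: 412^1≡412, 412^2≡985, 412^4≡688, 412^8≡157, 412^16≡383, 412^32≡1093, 412^64≡100, 412^128≡73, 412^256≡917, 412^512≡403
915 = 512 + 256 + 128 + 16 + 2 + 1, so 412^915 ≡ 403·917·73·383·985·412 ≡ 862 (mod 1103)
943·862 = 812866 ≡ 1058 (mod 1103)
1058 ≡ 1058 (mod 1103); signature holds.

verifies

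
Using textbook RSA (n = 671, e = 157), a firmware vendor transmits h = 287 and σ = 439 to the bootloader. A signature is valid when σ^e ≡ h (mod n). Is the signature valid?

σ^2 ≡ 439^2 = 192721 ≡ 144
σ^4 ≡ 144^2 = 20736 ≡ 606
σ^8 ≡ 606^2 = 367236 ≡ 199
σ^16 ≡ 199^2 = 39601 ≡ 12
σ^32 ≡ 12^2 = 144
σ^64 ≡ 144^2 = 20736 ≡ 606
σ^128 ≡ 606^2 = 367236 ≡ 199
157 = 128 + 16 + 8 + 4 + 1, so σ^157 ≡ 199·12·199·606·439 ≡ 164 (mod 671)
164 ≠ 287, so verification fails.

invalid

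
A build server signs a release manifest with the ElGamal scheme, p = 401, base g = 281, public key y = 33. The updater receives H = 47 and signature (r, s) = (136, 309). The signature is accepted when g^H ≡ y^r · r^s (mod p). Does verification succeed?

Left side g^H mod p:
281^2 = 78961 ≡ 365
281^4 ≡ 365^2 = 133225 ≡ 93
281^8 ≡ 93^2 = 8649 ≡ 228
281^16 ≡ 228^2 = 51984 ≡ 255
281^32 ≡ 255^2 = 65025 ≡ 63
47 = 32 + 8 + 4 + 2 + 1, so 281^47 ≡ 63·228·93·365·281 ≡ 217 (mod 401)
Right side y^r · r^s mod p:
33^2 = 1089 ≡ 287
33^4 ≡ 287^2 = 82369 ≡ 164
33^8 ≡ 164^2 = 26896 ≡ 29
33^16 ≡ 29^2 = 841 ≡ 39
33^32 ≡ 39^2 = 1521 ≡ 318
33^64 ≡ 318^2 = 101124 ≡ 72
33^128 ≡ 72^2 = 5184 ≡ 372
136 = 128 + 8, so 33^136 ≡ 372·29 ≡ 362 (mod 401)
136^2 = 18496 ≡ 50
136^4 ≡ 50^2 = 2500 ≡ 94
136^8 ≡ 94^2 = 8836 ≡ 14
136^16 ≡ 14^2 = 196
136^32 ≡ 196^2 = 38416 ≡ 321
136^64 ≡ 321^2 = 103041 ≡ 385
136^128 ≡ 385^2 = 148225 ≡ 256
136^256 ≡ 256^2 = 65536 ≡ 173
309 = 256 + 32 + 16 + 4 + 1, so 136^309 ≡ 173·321·196·94·136 ≡ 15 (mod 401)
362·15 = 5430 ≡ 217 (mod 401)
217 ≡ 217 (mod 401), so the signature is genuine.

passes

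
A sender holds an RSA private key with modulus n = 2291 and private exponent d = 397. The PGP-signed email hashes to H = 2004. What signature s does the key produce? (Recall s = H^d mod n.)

Squares mod 2291: H^1≡2004, H^2≡2184, H^4≡2285, H^8≡36, H^16≡1296, H^32≡313, H^64≡1747, H^128≡397, H^256≡1821
397 = 256 + 128 + 8 + 4 + 1, so H^397 ≡ 1821·397·36·2285·2004 ≡ 2186 (mod 2291)

2186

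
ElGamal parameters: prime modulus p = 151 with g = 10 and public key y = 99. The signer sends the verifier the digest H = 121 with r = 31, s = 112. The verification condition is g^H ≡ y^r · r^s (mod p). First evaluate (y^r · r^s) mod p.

Squares mod 151: 99^1≡99, 99^2≡137, 99^4≡45, 99^8≡62, 99^16≡69
31 = 16 + 8 + 4 + 2 + 1, so 99^31 ≡ 69·62·45·137·99 ≡ 103 (mod 151)
Squares mod 151: 31^1≡31, 31^2≡55, 31^4≡5, 31^8≡25, 31^16≡21, 31^32≡139, 31^64≡144
112 = 64 + 32 + 16, so 31^112 ≡ 144·139·21 ≡ 103 (mod 151)
y^r · r^s ≡ 103·103 = 10609 ≡ 39 (mod 151)

39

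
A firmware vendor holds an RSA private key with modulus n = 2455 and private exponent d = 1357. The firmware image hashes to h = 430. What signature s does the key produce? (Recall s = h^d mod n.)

1885

h^2 ≡ 430^2 = 184900 ≡ 775
h^4 ≡ 775^2 = 600625 ≡ 1605
h^8 ≡ 1605^2 = 2576025 ≡ 730
h^16 ≡ 730^2 = 532900 ≡ 165
h^32 ≡ 165^2 = 27225 ≡ 220
h^64 ≡ 220^2 = 48400 ≡ 1755
h^128 ≡ 1755^2 = 3080025 ≡ 1455
h^256 ≡ 1455^2 = 2117025 ≡ 815
h^512 ≡ 815^2 = 664225 ≡ 1375
h^1024 ≡ 1375^2 = 1890625 ≡ 275
1357 = 1024 + 256 + 64 + 8 + 4 + 1, so h^1357 ≡ 275·815·1755·730·1605·430 ≡ 1885 (mod 2455)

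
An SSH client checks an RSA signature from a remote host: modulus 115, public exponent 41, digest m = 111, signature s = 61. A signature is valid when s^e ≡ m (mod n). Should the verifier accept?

Squares mod 115: s^1≡61, s^2≡41, s^4≡71, s^8≡96, s^16≡16, s^32≡26
41 = 32 + 8 + 1, so s^41 ≡ 26·96·61 ≡ 111 (mod 115)
Since 111 equals the digest 111, verification succeeds.

accept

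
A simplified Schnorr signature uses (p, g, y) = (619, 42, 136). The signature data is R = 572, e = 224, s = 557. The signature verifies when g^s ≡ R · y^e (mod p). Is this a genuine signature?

g^s mod p:
42^2 = 1764 ≡ 526
42^4 ≡ 526^2 = 276676 ≡ 602
42^8 ≡ 602^2 = 362404 ≡ 289
42^16 ≡ 289^2 = 83521 ≡ 575
42^32 ≡ 575^2 = 330625 ≡ 79
42^64 ≡ 79^2 = 6241 ≡ 51
42^128 ≡ 51^2 = 2601 ≡ 125
42^256 ≡ 125^2 = 15625 ≡ 150
42^512 ≡ 150^2 = 22500 ≡ 216
557 = 512 + 32 + 8 + 4 + 1, so 42^557 ≡ 216·79·289·602·42 ≡ 506 (mod 619)
R · y^e mod p:
136^2 = 18496 ≡ 545
136^4 ≡ 545^2 = 297025 ≡ 524
136^8 ≡ 524^2 = 274576 ≡ 359
136^16 ≡ 359^2 = 128881 ≡ 129
136^32 ≡ 129^2 = 16641 ≡ 547
136^64 ≡ 547^2 = 299209 ≡ 232
136^128 ≡ 232^2 = 53824 ≡ 590
224 = 128 + 64 + 32, so 136^224 ≡ 590·232·547 ≡ 358 (mod 619)
572·358 = 204776 ≡ 506 (mod 619)
506 ≡ 506 (mod 619); signature holds.

genuine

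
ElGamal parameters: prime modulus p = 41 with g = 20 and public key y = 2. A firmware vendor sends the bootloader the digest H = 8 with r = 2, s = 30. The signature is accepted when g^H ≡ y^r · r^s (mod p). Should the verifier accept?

Left side g^H mod p:
Squares mod 41: 20^1≡20, 20^2≡31, 20^4≡18, 20^8≡37
20^8 ≡ 37 (mod 41)
Right side y^r · r^s mod p:
Squares mod 41: 2^1≡2, 2^2≡4
2^2 ≡ 4 (mod 41)
Squares mod 41: 2^1≡2, 2^2≡4, 2^4≡16, 2^8≡10, 2^16≡18
30 = 16 + 8 + 4 + 2, so 2^30 ≡ 18·10·16·4 ≡ 40 (mod 41)
4·40 = 160 ≡ 37 (mod 41)
37 ≡ 37 (mod 41), so the signature is genuine.

accept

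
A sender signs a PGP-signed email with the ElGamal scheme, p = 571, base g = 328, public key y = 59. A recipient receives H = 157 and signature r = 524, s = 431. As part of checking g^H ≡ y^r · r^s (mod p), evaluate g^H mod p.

231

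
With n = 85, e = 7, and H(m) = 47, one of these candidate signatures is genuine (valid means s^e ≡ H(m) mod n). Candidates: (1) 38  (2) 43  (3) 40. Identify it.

Candidate 1: Squares mod 85: 38^1≡38, 38^2≡84, 38^4≡1; 7 = 4 + 2 + 1, so 38^7 ≡ 1·84·38 ≡ 47 (mod 85)
  → matches H(m) = 47
Candidate 2: Squares mod 85: 43^1≡43, 43^2≡64, 43^4≡16; 7 = 4 + 2 + 1, so 43^7 ≡ 16·64·43 ≡ 2 (mod 85)
Candidate 3: Squares mod 85: 40^1≡40, 40^2≡70, 40^4≡55; 7 = 4 + 2 + 1, so 40^7 ≡ 55·70·40 ≡ 65 (mod 85)

1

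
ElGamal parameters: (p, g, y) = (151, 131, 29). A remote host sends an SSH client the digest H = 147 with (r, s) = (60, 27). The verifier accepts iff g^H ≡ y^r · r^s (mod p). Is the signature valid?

Left side g^H mod p:
Squares mod 151: 131^1≡131, 131^2≡98, 131^4≡91, 131^8≡127, 131^16≡123, 131^32≡29, 131^64≡86, 131^128≡148
147 = 128 + 16 + 2 + 1, so 131^147 ≡ 148·123·98·131 ≡ 101 (mod 151)
Right side y^r · r^s mod p:
Squares mod 151: 29^1≡29, 29^2≡86, 29^4≡148, 29^8≡9, 29^16≡81, 29^32≡68
60 = 32 + 16 + 8 + 4, so 29^60 ≡ 68·81·9·148 ≡ 19 (mod 151)
Squares mod 151: 60^1≡60, 60^2≡127, 60^4≡123, 60^8≡29, 60^16≡86
27 = 16 + 8 + 2 + 1, so 60^27 ≡ 86·29·127·60 ≡ 24 (mod 151)
19·24 = 456 ≡ 3 (mod 151)
101 ≠ 3, so verification fails.

invalid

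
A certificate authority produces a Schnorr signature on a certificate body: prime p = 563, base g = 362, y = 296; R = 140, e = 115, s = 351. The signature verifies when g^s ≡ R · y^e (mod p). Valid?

yes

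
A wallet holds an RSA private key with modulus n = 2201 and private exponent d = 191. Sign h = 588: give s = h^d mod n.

1394

h^2 ≡ 588^2 = 345744 ≡ 187
h^4 ≡ 187^2 = 34969 ≡ 1954
h^8 ≡ 1954^2 = 3818116 ≡ 1582
h^16 ≡ 1582^2 = 2502724 ≡ 187
h^32 ≡ 187^2 = 34969 ≡ 1954
h^64 ≡ 1954^2 = 3818116 ≡ 1582
h^128 ≡ 1582^2 = 2502724 ≡ 187
191 = 128 + 32 + 16 + 8 + 4 + 2 + 1, so h^191 ≡ 187·1954·187·1582·1954·187·588 ≡ 1394 (mod 2201)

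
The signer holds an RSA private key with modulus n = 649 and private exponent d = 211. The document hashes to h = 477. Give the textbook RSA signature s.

h^211 mod 649 = 576

576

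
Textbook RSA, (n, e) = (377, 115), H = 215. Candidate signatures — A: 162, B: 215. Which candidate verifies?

A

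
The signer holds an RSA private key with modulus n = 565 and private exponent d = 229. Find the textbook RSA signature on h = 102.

87

h^2 ≡ 102^2 = 10404 ≡ 234
h^4 ≡ 234^2 = 54756 ≡ 516
h^8 ≡ 516^2 = 266256 ≡ 141
h^16 ≡ 141^2 = 19881 ≡ 106
h^32 ≡ 106^2 = 11236 ≡ 501
h^64 ≡ 501^2 = 251001 ≡ 141
h^128 ≡ 141^2 = 19881 ≡ 106
229 = 128 + 64 + 32 + 4 + 1, so h^229 ≡ 106·141·501·516·102 ≡ 87 (mod 565)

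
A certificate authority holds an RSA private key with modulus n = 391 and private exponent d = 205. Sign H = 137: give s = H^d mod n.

Squares mod 391: H^1≡137, H^2≡1, H^4≡1, H^8≡1, H^16≡1, H^32≡1, H^64≡1, H^128≡1
205 = 128 + 64 + 8 + 4 + 1, so H^205 ≡ 1·1·1·1·137 ≡ 137 (mod 391)

137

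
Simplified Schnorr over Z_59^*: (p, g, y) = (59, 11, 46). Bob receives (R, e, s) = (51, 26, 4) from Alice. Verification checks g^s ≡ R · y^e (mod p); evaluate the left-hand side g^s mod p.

9

Squares mod 59: 11^1≡11, 11^2≡3, 11^4≡9
11^4 ≡ 9 (mod 59)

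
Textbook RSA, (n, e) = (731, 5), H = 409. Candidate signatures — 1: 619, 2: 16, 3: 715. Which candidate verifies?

3

Candidate 1: 619^5 mod 731 = 470
Candidate 2: 16^5 mod 731 = 322
Candidate 3: 715^5 mod 731 = 409
  → matches H = 409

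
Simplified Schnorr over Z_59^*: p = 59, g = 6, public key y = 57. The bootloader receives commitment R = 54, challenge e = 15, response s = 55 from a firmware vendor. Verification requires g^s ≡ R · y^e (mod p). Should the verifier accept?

accept

g^s mod p:
Squares mod 59: 6^1≡6, 6^2≡36, 6^4≡57, 6^8≡4, 6^16≡16, 6^32≡20
55 = 32 + 16 + 4 + 2 + 1, so 6^55 ≡ 20·16·57·36·6 ≡ 56 (mod 59)
R · y^e mod p:
Squares mod 59: 57^1≡57, 57^2≡4, 57^4≡16, 57^8≡20
15 = 8 + 4 + 2 + 1, so 57^15 ≡ 20·16·4·57 ≡ 36 (mod 59)
54·36 = 1944 ≡ 56 (mod 59)
56 ≡ 56 (mod 59); signature holds.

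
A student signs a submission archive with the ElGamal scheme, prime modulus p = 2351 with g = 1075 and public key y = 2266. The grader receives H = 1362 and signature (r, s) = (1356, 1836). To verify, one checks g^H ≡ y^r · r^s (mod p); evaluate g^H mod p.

Squares mod 2351: 1075^1≡1075, 1075^2≡1284, 1075^4≡605, 1075^8≡1620, 1075^16≡684, 1075^32≡7, 1075^64≡49, 1075^128≡50, 1075^256≡149, 1075^512≡1042, 1075^1024≡1953
1362 = 1024 + 256 + 64 + 16 + 2, so 1075^1362 ≡ 1953·149·49·684·1284 ≡ 1283 (mod 2351)

1283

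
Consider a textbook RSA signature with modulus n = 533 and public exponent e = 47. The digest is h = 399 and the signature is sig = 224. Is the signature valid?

valid

sig^2 ≡ 224^2 = 50176 ≡ 74
sig^4 ≡ 74^2 = 5476 ≡ 146
sig^8 ≡ 146^2 = 21316 ≡ 529
sig^16 ≡ 529^2 = 279841 ≡ 16
sig^32 ≡ 16^2 = 256
47 = 32 + 8 + 4 + 2 + 1, so sig^47 ≡ 256·529·146·74·224 ≡ 399 (mod 533)
sig^47 mod 533 = 399 matches h.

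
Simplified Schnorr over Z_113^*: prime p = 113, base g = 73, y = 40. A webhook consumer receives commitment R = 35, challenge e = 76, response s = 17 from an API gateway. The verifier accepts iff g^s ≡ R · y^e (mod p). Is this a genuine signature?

g^s mod p:
Squares mod 113: 73^1≡73, 73^2≡18, 73^4≡98, 73^8≡112, 73^16≡1
17 = 16 + 1, so 73^17 ≡ 1·73 ≡ 73 (mod 113)
R · y^e mod p:
Squares mod 113: 40^1≡40, 40^2≡18, 40^4≡98, 40^8≡112, 40^16≡1, 40^32≡1, 40^64≡1
76 = 64 + 8 + 4, so 40^76 ≡ 1·112·98 ≡ 15 (mod 113)
35·15 = 525 ≡ 73 (mod 113)
73 ≡ 73 (mod 113); signature holds.

genuine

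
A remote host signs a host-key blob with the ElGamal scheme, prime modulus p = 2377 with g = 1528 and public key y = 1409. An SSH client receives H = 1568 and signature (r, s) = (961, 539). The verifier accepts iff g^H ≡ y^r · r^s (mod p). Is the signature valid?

valid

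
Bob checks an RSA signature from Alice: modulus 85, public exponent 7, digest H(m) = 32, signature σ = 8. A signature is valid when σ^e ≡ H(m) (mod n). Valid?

yes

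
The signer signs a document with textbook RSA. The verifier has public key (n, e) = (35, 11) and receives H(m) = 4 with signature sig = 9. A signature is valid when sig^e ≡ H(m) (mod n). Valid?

sig^2 ≡ 9^2 = 81 ≡ 11
sig^4 ≡ 11^2 = 121 ≡ 16
sig^8 ≡ 16^2 = 256 ≡ 11
11 = 8 + 2 + 1, so sig^11 ≡ 11·11·9 ≡ 4 (mod 35)
4 = H(m), so the signature checks out.

yes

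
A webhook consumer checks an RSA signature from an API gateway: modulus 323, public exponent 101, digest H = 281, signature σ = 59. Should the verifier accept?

Squares mod 323: σ^1≡59, σ^2≡251, σ^4≡16, σ^8≡256, σ^16≡290, σ^32≡120, σ^64≡188
101 = 64 + 32 + 4 + 1, so σ^101 ≡ 188·120·16·59 ≡ 281 (mod 323)
Since 281 equals the digest 281, verification succeeds.

accept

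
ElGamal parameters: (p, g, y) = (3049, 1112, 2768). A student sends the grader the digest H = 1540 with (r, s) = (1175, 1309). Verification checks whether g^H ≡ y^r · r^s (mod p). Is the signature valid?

Left side g^H mod p:
Squares mod 3049: 1112^1≡1112, 1112^2≡1699, 1112^4≡2247, 1112^8≡2914, 1112^16≡2980, 1112^32≡1712, 1112^64≡855, 1112^128≡2314, 1112^256≡552, 1112^512≡2853, 1112^1024≡1828
1540 = 1024 + 512 + 4, so 1112^1540 ≡ 1828·2853·2247 ≡ 69 (mod 3049)
Right side y^r · r^s mod p:
Squares mod 3049: 2768^1≡2768, 2768^2≡2736, 2768^4≡401, 2768^8≡2253, 2768^16≡2473, 2768^32≡2484, 2768^64≡2129, 2768^128≡1827, 2768^256≡2323, 2768^512≡2648, 2768^1024≡2253
1175 = 1024 + 128 + 16 + 4 + 2 + 1, so 2768^1175 ≡ 2253·1827·2473·401·2736·2768 ≡ 516 (mod 3049)
Squares mod 3049: 1175^1≡1175, 1175^2≡2477, 1175^4≡941, 1175^8≡1271, 1175^16≡2520, 1175^32≡2382, 1175^64≡2784, 1175^128≡98, 1175^256≡457, 1175^512≡1517, 1175^1024≡2343
1309 = 1024 + 256 + 16 + 8 + 4 + 1, so 1175^1309 ≡ 2343·457·2520·1271·941·1175 ≡ 2829 (mod 3049)
516·2829 = 1459764 ≡ 2342 (mod 3049)
69 ≠ 2342, so verification fails.

invalid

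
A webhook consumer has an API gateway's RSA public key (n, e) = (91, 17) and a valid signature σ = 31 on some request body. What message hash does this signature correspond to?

5

σ^2 ≡ 31^2 = 961 ≡ 51
σ^4 ≡ 51^2 = 2601 ≡ 53
σ^8 ≡ 53^2 = 2809 ≡ 79
σ^16 ≡ 79^2 = 6241 ≡ 53
17 = 16 + 1, so σ^17 ≡ 53·31 ≡ 5 (mod 91)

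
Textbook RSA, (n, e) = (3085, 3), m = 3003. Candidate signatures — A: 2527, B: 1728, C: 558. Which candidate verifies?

A

Candidate A: Squares mod 3085: 2527^1≡2527, 2527^2≡2864; 3 = 2 + 1, so 2527^3 ≡ 2864·2527 ≡ 3003 (mod 3085)
  → matches m = 3003
Candidate B: Squares mod 3085: 1728^1≡1728, 1728^2≡2789; 3 = 2 + 1, so 1728^3 ≡ 2789·1728 ≡ 622 (mod 3085)
Candidate C: Squares mod 3085: 558^1≡558, 558^2≡2864; 3 = 2 + 1, so 558^3 ≡ 2864·558 ≡ 82 (mod 3085)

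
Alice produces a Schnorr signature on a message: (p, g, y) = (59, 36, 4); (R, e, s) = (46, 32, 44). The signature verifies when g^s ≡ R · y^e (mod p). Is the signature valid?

valid

g^s mod p:
36^2 = 1296 ≡ 57
36^4 ≡ 57^2 = 3249 ≡ 4
36^8 ≡ 4^2 = 16
36^16 ≡ 16^2 = 256 ≡ 20
36^32 ≡ 20^2 = 400 ≡ 46
44 = 32 + 8 + 4, so 36^44 ≡ 46·16·4 ≡ 53 (mod 59)
R · y^e mod p:
4^2 = 16
4^4 ≡ 16^2 = 256 ≡ 20
4^8 ≡ 20^2 = 400 ≡ 46
4^16 ≡ 46^2 = 2116 ≡ 51
4^32 ≡ 51^2 = 2601 ≡ 5
46·5 = 230 ≡ 53 (mod 59)
53 ≡ 53 (mod 59); signature holds.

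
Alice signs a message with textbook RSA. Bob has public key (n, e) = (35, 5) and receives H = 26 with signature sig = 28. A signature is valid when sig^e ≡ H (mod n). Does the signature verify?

does not verify

sig^5 mod 35 = 28
The recovered value 28 does not match the digest 26.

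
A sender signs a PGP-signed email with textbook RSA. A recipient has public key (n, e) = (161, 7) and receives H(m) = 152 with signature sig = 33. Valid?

yes

sig^2 ≡ 33^2 = 1089 ≡ 123
sig^4 ≡ 123^2 = 15129 ≡ 156
7 = 4 + 2 + 1, so sig^7 ≡ 156·123·33 ≡ 152 (mod 161)
sig^7 mod 161 = 152 matches H(m).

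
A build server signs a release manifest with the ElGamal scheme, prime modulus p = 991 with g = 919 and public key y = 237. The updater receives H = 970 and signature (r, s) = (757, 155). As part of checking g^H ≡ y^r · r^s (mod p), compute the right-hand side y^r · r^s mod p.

237^2 = 56169 ≡ 673
237^4 ≡ 673^2 = 452929 ≡ 42
237^8 ≡ 42^2 = 1764 ≡ 773
237^16 ≡ 773^2 = 597529 ≡ 947
237^32 ≡ 947^2 = 896809 ≡ 945
237^64 ≡ 945^2 = 893025 ≡ 134
237^128 ≡ 134^2 = 17956 ≡ 118
237^256 ≡ 118^2 = 13924 ≡ 50
237^512 ≡ 50^2 = 2500 ≡ 518
757 = 512 + 128 + 64 + 32 + 16 + 4 + 1, so 237^757 ≡ 518·118·134·945·947·42·237 ≡ 857 (mod 991)
757^2 = 573049 ≡ 251
757^4 ≡ 251^2 = 63001 ≡ 568
757^8 ≡ 568^2 = 322624 ≡ 549
757^16 ≡ 549^2 = 301401 ≡ 137
757^32 ≡ 137^2 = 18769 ≡ 931
757^64 ≡ 931^2 = 866761 ≡ 627
757^128 ≡ 627^2 = 393129 ≡ 693
155 = 128 + 16 + 8 + 2 + 1, so 757^155 ≡ 693·137·549·251·757 ≡ 218 (mod 991)
y^r · r^s ≡ 857·218 = 186826 ≡ 518 (mod 991)

518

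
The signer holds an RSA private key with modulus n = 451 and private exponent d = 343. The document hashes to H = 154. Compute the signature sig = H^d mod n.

66

H^2 ≡ 154^2 = 23716 ≡ 264
H^4 ≡ 264^2 = 69696 ≡ 242
H^8 ≡ 242^2 = 58564 ≡ 385
H^16 ≡ 385^2 = 148225 ≡ 297
H^32 ≡ 297^2 = 88209 ≡ 264
H^64 ≡ 264^2 = 69696 ≡ 242
H^128 ≡ 242^2 = 58564 ≡ 385
H^256 ≡ 385^2 = 148225 ≡ 297
343 = 256 + 64 + 16 + 4 + 2 + 1, so H^343 ≡ 297·242·297·242·264·154 ≡ 66 (mod 451)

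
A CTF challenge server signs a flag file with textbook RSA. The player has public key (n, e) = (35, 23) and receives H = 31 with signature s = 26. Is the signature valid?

valid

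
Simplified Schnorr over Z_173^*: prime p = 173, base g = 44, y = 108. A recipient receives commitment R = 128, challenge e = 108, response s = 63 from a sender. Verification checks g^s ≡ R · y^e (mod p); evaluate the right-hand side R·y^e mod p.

3

108^2 = 11664 ≡ 73
108^4 ≡ 73^2 = 5329 ≡ 139
108^8 ≡ 139^2 = 19321 ≡ 118
108^16 ≡ 118^2 = 13924 ≡ 84
108^32 ≡ 84^2 = 7056 ≡ 136
108^64 ≡ 136^2 = 18496 ≡ 158
108 = 64 + 32 + 8 + 4, so 108^108 ≡ 158·136·118·139 ≡ 23 (mod 173)
R · y^e ≡ 128·23 = 2944 ≡ 3 (mod 173)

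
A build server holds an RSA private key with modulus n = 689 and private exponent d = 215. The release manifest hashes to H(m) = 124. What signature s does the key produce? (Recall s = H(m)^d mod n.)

(H(m))^2 ≡ 124^2 = 15376 ≡ 218
(H(m))^4 ≡ 218^2 = 47524 ≡ 672
(H(m))^8 ≡ 672^2 = 451584 ≡ 289
(H(m))^16 ≡ 289^2 = 83521 ≡ 152
(H(m))^32 ≡ 152^2 = 23104 ≡ 367
(H(m))^64 ≡ 367^2 = 134689 ≡ 334
(H(m))^128 ≡ 334^2 = 111556 ≡ 627
215 = 128 + 64 + 16 + 4 + 2 + 1, so (H(m))^215 ≡ 627·334·152·672·218·124 ≡ 496 (mod 689)

496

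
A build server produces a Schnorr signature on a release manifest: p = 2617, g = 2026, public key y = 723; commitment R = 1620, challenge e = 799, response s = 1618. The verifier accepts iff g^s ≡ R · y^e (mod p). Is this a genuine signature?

genuine

g^s mod p:
2026^1618 mod 2617 = 2545
R · y^e mod p:
723^799 mod 2617 = 1512
1620·1512 = 2449440 ≡ 2545 (mod 2617)
2545 ≡ 2545 (mod 2617); signature holds.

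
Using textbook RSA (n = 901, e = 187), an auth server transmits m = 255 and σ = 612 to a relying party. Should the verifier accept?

accept

Squares mod 901: σ^1≡612, σ^2≡629, σ^4≡102, σ^8≡493, σ^16≡680, σ^32≡187, σ^64≡731, σ^128≡68
187 = 128 + 32 + 16 + 8 + 2 + 1, so σ^187 ≡ 68·187·680·493·629·612 ≡ 255 (mod 901)
255 = m, so the signature checks out.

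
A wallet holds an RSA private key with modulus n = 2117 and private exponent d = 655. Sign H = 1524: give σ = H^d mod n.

721

H^2 ≡ 1524^2 = 2322576 ≡ 227
H^4 ≡ 227^2 = 51529 ≡ 721
H^8 ≡ 721^2 = 519841 ≡ 1176
H^16 ≡ 1176^2 = 1382976 ≡ 575
H^32 ≡ 575^2 = 330625 ≡ 373
H^64 ≡ 373^2 = 139129 ≡ 1524
H^128 ≡ 1524^2 = 2322576 ≡ 227
H^256 ≡ 227^2 = 51529 ≡ 721
H^512 ≡ 721^2 = 519841 ≡ 1176
655 = 512 + 128 + 8 + 4 + 2 + 1, so H^655 ≡ 1176·227·1176·721·227·1524 ≡ 721 (mod 2117)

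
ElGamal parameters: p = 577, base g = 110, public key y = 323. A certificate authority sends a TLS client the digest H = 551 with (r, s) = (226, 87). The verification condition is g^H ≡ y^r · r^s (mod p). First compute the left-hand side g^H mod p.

110^2 = 12100 ≡ 560
110^4 ≡ 560^2 = 313600 ≡ 289
110^8 ≡ 289^2 = 83521 ≡ 433
110^16 ≡ 433^2 = 187489 ≡ 541
110^32 ≡ 541^2 = 292681 ≡ 142
110^64 ≡ 142^2 = 20164 ≡ 546
110^128 ≡ 546^2 = 298116 ≡ 384
110^256 ≡ 384^2 = 147456 ≡ 321
110^512 ≡ 321^2 = 103041 ≡ 335
551 = 512 + 32 + 4 + 2 + 1, so 110^551 ≡ 335·142·289·560·110 ≡ 95 (mod 577)

95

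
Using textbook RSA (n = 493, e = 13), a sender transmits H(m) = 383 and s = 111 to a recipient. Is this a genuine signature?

forged

Squares mod 493: s^1≡111, s^2≡489, s^4≡16, s^8≡256
13 = 8 + 4 + 1, so s^13 ≡ 256·16·111 ≡ 110 (mod 493)
110 ≠ 383, so verification fails.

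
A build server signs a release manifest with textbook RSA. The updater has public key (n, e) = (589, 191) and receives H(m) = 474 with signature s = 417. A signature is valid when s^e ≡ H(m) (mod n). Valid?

s^2 ≡ 417^2 = 173889 ≡ 134
s^4 ≡ 134^2 = 17956 ≡ 286
s^8 ≡ 286^2 = 81796 ≡ 514
s^16 ≡ 514^2 = 264196 ≡ 324
s^32 ≡ 324^2 = 104976 ≡ 134
s^64 ≡ 134^2 = 17956 ≡ 286
s^128 ≡ 286^2 = 81796 ≡ 514
191 = 128 + 32 + 16 + 8 + 4 + 2 + 1, so s^191 ≡ 514·134·324·514·286·134·417 ≡ 474 (mod 589)
474 = H(m), so the signature checks out.

yes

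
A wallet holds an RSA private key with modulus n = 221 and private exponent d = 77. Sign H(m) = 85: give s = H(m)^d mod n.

(H(m))^2 ≡ 85^2 = 7225 ≡ 153
(H(m))^4 ≡ 153^2 = 23409 ≡ 204
(H(m))^8 ≡ 204^2 = 41616 ≡ 68
(H(m))^16 ≡ 68^2 = 4624 ≡ 204
(H(m))^32 ≡ 204^2 = 41616 ≡ 68
(H(m))^64 ≡ 68^2 = 4624 ≡ 204
77 = 64 + 8 + 4 + 1, so (H(m))^77 ≡ 204·68·204·85 ≡ 102 (mod 221)

102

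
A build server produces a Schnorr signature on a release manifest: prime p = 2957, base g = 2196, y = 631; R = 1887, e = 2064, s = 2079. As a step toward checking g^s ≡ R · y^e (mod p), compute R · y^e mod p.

Squares mod 2957: 631^1≡631, 631^2≡1923, 631^4≡1679, 631^8≡1020, 631^16≡2493, 631^32≡2392, 631^64≡2826, 631^128≡2376, 631^256≡463, 631^512≡1465, 631^1024≡2400, 631^2048≡2721
2064 = 2048 + 16, so 631^2064 ≡ 2721·2493 ≡ 95 (mod 2957)
R · y^e ≡ 1887·95 = 179265 ≡ 1845 (mod 2957)

1845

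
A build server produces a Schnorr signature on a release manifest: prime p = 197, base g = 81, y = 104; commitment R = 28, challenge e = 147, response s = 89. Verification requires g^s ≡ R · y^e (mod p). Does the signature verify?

g^s mod p:
Squares mod 197: 81^1≡81, 81^2≡60, 81^4≡54, 81^8≡158, 81^16≡142, 81^32≡70, 81^64≡172
89 = 64 + 16 + 8 + 1, so 81^89 ≡ 172·142·158·81 ≡ 28 (mod 197)
R · y^e mod p:
Squares mod 197: 104^1≡104, 104^2≡178, 104^4≡164, 104^8≡104, 104^16≡178, 104^32≡164, 104^64≡104, 104^128≡178
147 = 128 + 16 + 2 + 1, so 104^147 ≡ 178·178·178·104 ≡ 1 (mod 197)
28·1 = 28 ≡ 28 (mod 197)
28 ≡ 28 (mod 197); signature holds.

verifies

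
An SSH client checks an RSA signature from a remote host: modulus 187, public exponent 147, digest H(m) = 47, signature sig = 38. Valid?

yes

Squares mod 187: sig^1≡38, sig^2≡135, sig^4≡86, sig^8≡103, sig^16≡137, sig^32≡69, sig^64≡86, sig^128≡103
147 = 128 + 16 + 2 + 1, so sig^147 ≡ 103·137·135·38 ≡ 47 (mod 187)
47 = H(m), so the signature checks out.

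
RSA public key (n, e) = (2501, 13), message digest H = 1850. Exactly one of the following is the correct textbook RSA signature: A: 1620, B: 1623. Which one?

A

Candidate A: 1620^2 = 2624400 ≡ 851; 1620^4 ≡ 851^2 = 724201 ≡ 1412; 1620^8 ≡ 1412^2 = 1993744 ≡ 447; 13 = 8 + 4 + 1, so 1620^13 ≡ 447·1412·1620 ≡ 1850 (mod 2501)
  → matches H = 1850
Candidate B: 1623^2 = 2634129 ≡ 576; 1623^4 ≡ 576^2 = 331776 ≡ 1644; 1623^8 ≡ 1644^2 = 2702736 ≡ 1656; 13 = 8 + 4 + 1, so 1623^13 ≡ 1656·1644·1623 ≡ 2356 (mod 2501)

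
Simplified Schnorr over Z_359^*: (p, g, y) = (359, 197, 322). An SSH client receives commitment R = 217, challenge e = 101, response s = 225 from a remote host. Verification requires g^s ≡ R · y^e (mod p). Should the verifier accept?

reject

g^s mod p:
197^2 = 38809 ≡ 37
197^4 ≡ 37^2 = 1369 ≡ 292
197^8 ≡ 292^2 = 85264 ≡ 181
197^16 ≡ 181^2 = 32761 ≡ 92
197^32 ≡ 92^2 = 8464 ≡ 207
197^64 ≡ 207^2 = 42849 ≡ 128
197^128 ≡ 128^2 = 16384 ≡ 229
225 = 128 + 64 + 32 + 1, so 197^225 ≡ 229·128·207·197 ≡ 213 (mod 359)
R · y^e mod p:
322^2 = 103684 ≡ 292
322^4 ≡ 292^2 = 85264 ≡ 181
322^8 ≡ 181^2 = 32761 ≡ 92
322^16 ≡ 92^2 = 8464 ≡ 207
322^32 ≡ 207^2 = 42849 ≡ 128
322^64 ≡ 128^2 = 16384 ≡ 229
101 = 64 + 32 + 4 + 1, so 322^101 ≡ 229·128·181·322 ≡ 172 (mod 359)
217·172 = 37324 ≡ 347 (mod 359)
213 ≠ 347; the check fails.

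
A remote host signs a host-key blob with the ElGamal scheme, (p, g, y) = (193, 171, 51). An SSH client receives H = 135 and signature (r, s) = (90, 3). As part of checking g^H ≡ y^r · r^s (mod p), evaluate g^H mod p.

87

Squares mod 193: 171^1≡171, 171^2≡98, 171^4≡147, 171^8≡186, 171^16≡49, 171^32≡85, 171^64≡84, 171^128≡108
135 = 128 + 4 + 2 + 1, so 171^135 ≡ 108·147·98·171 ≡ 87 (mod 193)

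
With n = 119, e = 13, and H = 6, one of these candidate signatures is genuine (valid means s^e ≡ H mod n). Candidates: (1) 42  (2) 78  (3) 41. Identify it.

Candidate 1: Squares mod 119: 42^1≡42, 42^2≡98, 42^4≡84, 42^8≡35; 13 = 8 + 4 + 1, so 42^13 ≡ 35·84·42 ≡ 77 (mod 119)
Candidate 2: Squares mod 119: 78^1≡78, 78^2≡15, 78^4≡106, 78^8≡50; 13 = 8 + 4 + 1, so 78^13 ≡ 50·106·78 ≡ 113 (mod 119)
Candidate 3: Squares mod 119: 41^1≡41, 41^2≡15, 41^4≡106, 41^8≡50; 13 = 8 + 4 + 1, so 41^13 ≡ 50·106·41 ≡ 6 (mod 119)
  → matches H = 6

3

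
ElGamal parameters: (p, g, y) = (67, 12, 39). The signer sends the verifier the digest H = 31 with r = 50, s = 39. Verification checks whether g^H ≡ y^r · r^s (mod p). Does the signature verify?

Left side g^H mod p:
12^31 mod 67 = 20
Right side y^r · r^s mod p:
39^50 mod 67 = 21
50^39 mod 67 = 52
21·52 = 1092 ≡ 20 (mod 67)
20 ≡ 20 (mod 67), so the signature is genuine.

verifies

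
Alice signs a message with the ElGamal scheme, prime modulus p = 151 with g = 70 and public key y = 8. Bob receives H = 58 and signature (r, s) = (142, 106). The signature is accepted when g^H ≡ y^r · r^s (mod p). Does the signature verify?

Left side g^H mod p:
70^2 = 4900 ≡ 68
70^4 ≡ 68^2 = 4624 ≡ 94
70^8 ≡ 94^2 = 8836 ≡ 78
70^16 ≡ 78^2 = 6084 ≡ 44
70^32 ≡ 44^2 = 1936 ≡ 124
58 = 32 + 16 + 8 + 2, so 70^58 ≡ 124·44·78·68 ≡ 78 (mod 151)
Right side y^r · r^s mod p:
8^2 = 64
8^4 ≡ 64^2 = 4096 ≡ 19
8^8 ≡ 19^2 = 361 ≡ 59
8^16 ≡ 59^2 = 3481 ≡ 8
8^32 ≡ 8^2 = 64
8^64 ≡ 64^2 = 4096 ≡ 19
8^128 ≡ 19^2 = 361 ≡ 59
142 = 128 + 8 + 4 + 2, so 8^142 ≡ 59·59·19·64 ≡ 64 (mod 151)
142^2 = 20164 ≡ 81
142^4 ≡ 81^2 = 6561 ≡ 68
142^8 ≡ 68^2 = 4624 ≡ 94
142^16 ≡ 94^2 = 8836 ≡ 78
142^32 ≡ 78^2 = 6084 ≡ 44
142^64 ≡ 44^2 = 1936 ≡ 124
106 = 64 + 32 + 8 + 2, so 142^106 ≡ 124·44·94·81 ≡ 72 (mod 151)
64·72 = 4608 ≡ 78 (mod 151)
78 ≡ 78 (mod 151), so the signature is genuine.

verifies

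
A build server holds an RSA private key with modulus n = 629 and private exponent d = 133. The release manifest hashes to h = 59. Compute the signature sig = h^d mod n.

h^2 ≡ 59^2 = 3481 ≡ 336
h^4 ≡ 336^2 = 112896 ≡ 305
h^8 ≡ 305^2 = 93025 ≡ 562
h^16 ≡ 562^2 = 315844 ≡ 86
h^32 ≡ 86^2 = 7396 ≡ 477
h^64 ≡ 477^2 = 227529 ≡ 460
h^128 ≡ 460^2 = 211600 ≡ 256
133 = 128 + 4 + 1, so h^133 ≡ 256·305·59 ≡ 553 (mod 629)

553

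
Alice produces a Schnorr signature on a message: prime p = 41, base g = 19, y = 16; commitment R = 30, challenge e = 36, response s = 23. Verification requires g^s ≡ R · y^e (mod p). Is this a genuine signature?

genuine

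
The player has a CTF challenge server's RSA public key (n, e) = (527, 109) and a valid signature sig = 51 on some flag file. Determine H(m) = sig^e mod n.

102

sig^2 ≡ 51^2 = 2601 ≡ 493
sig^4 ≡ 493^2 = 243049 ≡ 102
sig^8 ≡ 102^2 = 10404 ≡ 391
sig^16 ≡ 391^2 = 152881 ≡ 51
sig^32 ≡ 51^2 = 2601 ≡ 493
sig^64 ≡ 493^2 = 243049 ≡ 102
109 = 64 + 32 + 8 + 4 + 1, so sig^109 ≡ 102·493·391·102·51 ≡ 102 (mod 527)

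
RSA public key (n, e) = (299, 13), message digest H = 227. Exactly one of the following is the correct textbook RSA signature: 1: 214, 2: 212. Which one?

1

Candidate 1: 214^2 = 45796 ≡ 49; 214^4 ≡ 49^2 = 2401 ≡ 9; 214^8 ≡ 9^2 = 81; 13 = 8 + 4 + 1, so 214^13 ≡ 81·9·214 ≡ 227 (mod 299)
  → matches H = 227
Candidate 2: 212^2 = 44944 ≡ 94; 212^4 ≡ 94^2 = 8836 ≡ 165; 212^8 ≡ 165^2 = 27225 ≡ 16; 13 = 8 + 4 + 1, so 212^13 ≡ 16·165·212 ≡ 251 (mod 299)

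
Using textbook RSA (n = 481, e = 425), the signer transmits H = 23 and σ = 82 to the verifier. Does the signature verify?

verifies

σ^425 mod 481 = 23
23 = H, so the signature checks out.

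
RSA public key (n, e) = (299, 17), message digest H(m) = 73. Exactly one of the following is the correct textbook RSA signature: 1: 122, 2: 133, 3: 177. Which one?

Candidate 1: Squares mod 299: 122^1≡122, 122^2≡233, 122^4≡170, 122^8≡196, 122^16≡144; 17 = 16 + 1, so 122^17 ≡ 144·122 ≡ 226 (mod 299)
Candidate 2: Squares mod 299: 133^1≡133, 133^2≡48, 133^4≡211, 133^8≡269, 133^16≡3; 17 = 16 + 1, so 133^17 ≡ 3·133 ≡ 100 (mod 299)
Candidate 3: Squares mod 299: 177^1≡177, 177^2≡233, 177^4≡170, 177^8≡196, 177^16≡144; 17 = 16 + 1, so 177^17 ≡ 144·177 ≡ 73 (mod 299)
  → matches H(m) = 73

3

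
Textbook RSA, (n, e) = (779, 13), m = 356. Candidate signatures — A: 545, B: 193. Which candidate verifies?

B

Candidate A: 545^2 = 297025 ≡ 226; 545^4 ≡ 226^2 = 51076 ≡ 441; 545^8 ≡ 441^2 = 194481 ≡ 510; 13 = 8 + 4 + 1, so 545^13 ≡ 510·441·545 ≡ 300 (mod 779)
Candidate B: 193^2 = 37249 ≡ 636; 193^4 ≡ 636^2 = 404496 ≡ 195; 193^8 ≡ 195^2 = 38025 ≡ 633; 13 = 8 + 4 + 1, so 193^13 ≡ 633·195·193 ≡ 356 (mod 779)
  → matches m = 356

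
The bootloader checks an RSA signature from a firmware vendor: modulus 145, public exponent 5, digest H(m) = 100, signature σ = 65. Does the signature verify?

does not verify

Squares mod 145: σ^1≡65, σ^2≡20, σ^4≡110
5 = 4 + 1, so σ^5 ≡ 110·65 ≡ 45 (mod 145)
The recovered value 45 does not match the digest 100.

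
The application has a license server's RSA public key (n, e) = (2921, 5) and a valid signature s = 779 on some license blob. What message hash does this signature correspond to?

s^5 mod 2921 = 378

378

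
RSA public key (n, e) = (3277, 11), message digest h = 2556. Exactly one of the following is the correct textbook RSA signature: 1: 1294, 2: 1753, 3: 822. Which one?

Candidate 1: Squares mod 3277: 1294^1≡1294, 1294^2≡3166, 1294^4≡2490, 1294^8≡16; 11 = 8 + 2 + 1, so 1294^11 ≡ 16·3166·1294 ≡ 2310 (mod 3277)
Candidate 2: Squares mod 3277: 1753^1≡1753, 1753^2≡2460, 1753^4≡2258, 1753^8≡2829; 11 = 8 + 2 + 1, so 1753^11 ≡ 2829·2460·1753 ≡ 2556 (mod 3277)
  → matches h = 2556
Candidate 3: Squares mod 3277: 822^1≡822, 822^2≡622, 822^4≡198, 822^8≡3157; 11 = 8 + 2 + 1, so 822^11 ≡ 3157·622·822 ≡ 1191 (mod 3277)

2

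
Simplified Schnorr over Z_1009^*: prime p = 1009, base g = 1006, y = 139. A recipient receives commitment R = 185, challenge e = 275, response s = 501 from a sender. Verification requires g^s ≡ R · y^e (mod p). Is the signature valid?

invalid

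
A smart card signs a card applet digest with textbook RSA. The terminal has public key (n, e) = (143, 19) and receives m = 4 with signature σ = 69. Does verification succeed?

passes

σ^2 ≡ 69^2 = 4761 ≡ 42
σ^4 ≡ 42^2 = 1764 ≡ 48
σ^8 ≡ 48^2 = 2304 ≡ 16
σ^16 ≡ 16^2 = 256 ≡ 113
19 = 16 + 2 + 1, so σ^19 ≡ 113·42·69 ≡ 4 (mod 143)
σ^19 mod 143 = 4 matches m.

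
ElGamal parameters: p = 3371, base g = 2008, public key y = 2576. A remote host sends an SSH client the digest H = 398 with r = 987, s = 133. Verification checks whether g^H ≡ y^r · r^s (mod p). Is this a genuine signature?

forged

Left side g^H mod p:
2008^2 = 4032064 ≡ 348
2008^4 ≡ 348^2 = 121104 ≡ 3119
2008^8 ≡ 3119^2 = 9728161 ≡ 2826
2008^16 ≡ 2826^2 = 7986276 ≡ 377
2008^32 ≡ 377^2 = 142129 ≡ 547
2008^64 ≡ 547^2 = 299209 ≡ 2561
2008^128 ≡ 2561^2 = 6558721 ≡ 2126
2008^256 ≡ 2126^2 = 4519876 ≡ 2736
398 = 256 + 128 + 8 + 4 + 2, so 2008^398 ≡ 2736·2126·2826·3119·348 ≡ 1065 (mod 3371)
Right side y^r · r^s mod p:
2576^2 = 6635776 ≡ 1648
2576^4 ≡ 1648^2 = 2715904 ≡ 2249
2576^8 ≡ 2249^2 = 5058001 ≡ 1501
2576^16 ≡ 1501^2 = 2253001 ≡ 1173
2576^32 ≡ 1173^2 = 1375929 ≡ 561
2576^64 ≡ 561^2 = 314721 ≡ 1218
2576^128 ≡ 1218^2 = 1483524 ≡ 284
2576^256 ≡ 284^2 = 80656 ≡ 3123
2576^512 ≡ 3123^2 = 9753129 ≡ 826
987 = 512 + 256 + 128 + 64 + 16 + 8 + 2 + 1, so 2576^987 ≡ 826·3123·284·1218·1173·1501·1648·2576 ≡ 1401 (mod 3371)
987^2 = 974169 ≡ 3321
987^4 ≡ 3321^2 = 11029041 ≡ 2500
987^8 ≡ 2500^2 = 6250000 ≡ 166
987^16 ≡ 166^2 = 27556 ≡ 588
987^32 ≡ 588^2 = 345744 ≡ 1902
987^64 ≡ 1902^2 = 3617604 ≡ 521
987^128 ≡ 521^2 = 271441 ≡ 1761
133 = 128 + 4 + 1, so 987^133 ≡ 1761·2500·987 ≡ 1306 (mod 3371)
1401·1306 = 1829706 ≡ 2624 (mod 3371)
1065 ≠ 2624, so verification fails.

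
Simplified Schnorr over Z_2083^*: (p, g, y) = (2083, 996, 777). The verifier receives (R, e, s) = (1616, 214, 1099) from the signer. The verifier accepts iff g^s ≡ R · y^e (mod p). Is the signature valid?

invalid

g^s mod p:
996^1099 mod 2083 = 1181
R · y^e mod p:
777^214 mod 2083 = 1206
1616·1206 = 1948896 ≡ 1291 (mod 2083)
1181 ≠ 1291; the check fails.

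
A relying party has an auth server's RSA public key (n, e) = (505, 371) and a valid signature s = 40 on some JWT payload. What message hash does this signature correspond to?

75

Squares mod 505: s^1≡40, s^2≡85, s^4≡155, s^8≡290, s^16≡270, s^32≡180, s^64≡80, s^128≡340, s^256≡460
371 = 256 + 64 + 32 + 16 + 2 + 1, so s^371 ≡ 460·80·180·270·85·40 ≡ 75 (mod 505)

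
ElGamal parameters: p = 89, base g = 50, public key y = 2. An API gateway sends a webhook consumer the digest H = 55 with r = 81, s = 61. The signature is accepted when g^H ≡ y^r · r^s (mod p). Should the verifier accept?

accept

Left side g^H mod p:
50^2 = 2500 ≡ 8
50^4 ≡ 8^2 = 64
50^8 ≡ 64^2 = 4096 ≡ 2
50^16 ≡ 2^2 = 4
50^32 ≡ 4^2 = 16
55 = 32 + 16 + 4 + 2 + 1, so 50^55 ≡ 16·4·64·8·50 ≡ 88 (mod 89)
Right side y^r · r^s mod p:
2^2 = 4
2^4 ≡ 4^2 = 16
2^8 ≡ 16^2 = 256 ≡ 78
2^16 ≡ 78^2 = 6084 ≡ 32
2^32 ≡ 32^2 = 1024 ≡ 45
2^64 ≡ 45^2 = 2025 ≡ 67
81 = 64 + 16 + 1, so 2^81 ≡ 67·32·2 ≡ 16 (mod 89)
81^2 = 6561 ≡ 64
81^4 ≡ 64^2 = 4096 ≡ 2
81^8 ≡ 2^2 = 4
81^16 ≡ 4^2 = 16
81^32 ≡ 16^2 = 256 ≡ 78
61 = 32 + 16 + 8 + 4 + 1, so 81^61 ≡ 78·16·4·2·81 ≡ 50 (mod 89)
16·50 = 800 ≡ 88 (mod 89)
88 ≡ 88 (mod 89), so the signature is genuine.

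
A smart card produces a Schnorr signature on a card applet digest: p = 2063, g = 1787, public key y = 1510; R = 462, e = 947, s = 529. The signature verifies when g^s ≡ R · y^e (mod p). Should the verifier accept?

accept

g^s mod p:
1787^529 mod 2063 = 696
R · y^e mod p:
1510^947 mod 2063 = 1743
462·1743 = 805266 ≡ 696 (mod 2063)
696 ≡ 696 (mod 2063); signature holds.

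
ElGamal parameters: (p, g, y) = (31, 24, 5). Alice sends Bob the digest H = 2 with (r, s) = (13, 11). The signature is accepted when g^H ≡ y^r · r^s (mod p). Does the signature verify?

does not verify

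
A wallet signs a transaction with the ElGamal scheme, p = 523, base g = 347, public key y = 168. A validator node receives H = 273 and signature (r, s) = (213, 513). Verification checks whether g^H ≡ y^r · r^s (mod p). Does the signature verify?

does not verify

Left side g^H mod p:
347^2 = 120409 ≡ 119
347^4 ≡ 119^2 = 14161 ≡ 40
347^8 ≡ 40^2 = 1600 ≡ 31
347^16 ≡ 31^2 = 961 ≡ 438
347^32 ≡ 438^2 = 191844 ≡ 426
347^64 ≡ 426^2 = 181476 ≡ 518
347^128 ≡ 518^2 = 268324 ≡ 25
347^256 ≡ 25^2 = 625 ≡ 102
273 = 256 + 16 + 1, so 347^273 ≡ 102·438·347 ≡ 329 (mod 523)
Right side y^r · r^s mod p:
168^2 = 28224 ≡ 505
168^4 ≡ 505^2 = 255025 ≡ 324
168^8 ≡ 324^2 = 104976 ≡ 376
168^16 ≡ 376^2 = 141376 ≡ 166
168^32 ≡ 166^2 = 27556 ≡ 360
168^64 ≡ 360^2 = 129600 ≡ 419
168^128 ≡ 419^2 = 175561 ≡ 356
213 = 128 + 64 + 16 + 4 + 1, so 168^213 ≡ 356·419·166·324·168 ≡ 451 (mod 523)
213^2 = 45369 ≡ 391
213^4 ≡ 391^2 = 152881 ≡ 165
213^8 ≡ 165^2 = 27225 ≡ 29
213^16 ≡ 29^2 = 841 ≡ 318
213^32 ≡ 318^2 = 101124 ≡ 185
213^64 ≡ 185^2 = 34225 ≡ 230
213^128 ≡ 230^2 = 52900 ≡ 77
213^256 ≡ 77^2 = 5929 ≡ 176
213^512 ≡ 176^2 = 30976 ≡ 119
513 = 512 + 1, so 213^513 ≡ 119·213 ≡ 243 (mod 523)
451·243 = 109593 ≡ 286 (mod 523)
329 ≠ 286, so verification fails.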